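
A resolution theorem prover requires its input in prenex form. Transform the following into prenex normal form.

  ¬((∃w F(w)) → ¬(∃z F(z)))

Eliminate → and ↔ using ¬ and ∨.
  ¬(¬(∃w F(w)) ∨ ¬(∃z F(z)))
Drive negations inward (¬∀x A ≡ ∃x ¬A, ¬∃x A ≡ ∀x ¬A, De Morgan for ∧/∨):
  (∃w F(w)) ∧ (∃z F(z))
All bound variables are already distinct, so no renaming is needed.
Pull the quantifiers to the front (each side's bound variable is not free in the other side):
  ∃w ∃z (F(w) ∧ F(z))

∃w ∃z (F(w) ∧ F(z))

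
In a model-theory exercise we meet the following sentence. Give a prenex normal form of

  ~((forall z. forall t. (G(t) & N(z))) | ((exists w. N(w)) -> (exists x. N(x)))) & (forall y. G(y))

exists z. exists t. exists w. forall x. forall y. ((~G(t) | ~N(z)) & N(w) & ~N(x) & G(y))

Eliminate → and ↔ using ¬ and ∨.
  ~((forall z. forall t. (G(t) & N(z))) | ~(exists w. N(w)) | (exists x. N(x))) & (forall y. G(y))
Push ¬ through the quantifiers and connectives to reach negation normal form:
  (exists z. exists t. (~G(t) | ~N(z))) & (exists w. N(w)) & (forall x. ~N(x)) & (forall y. G(y))
All bound variables are already distinct, so no renaming is needed.
Pull the quantifiers to the front (each side's bound variable is not free in the other side):
  exists z. exists t. exists w. forall x. forall y. ((~G(t) | ~N(z)) & N(w) & ~N(x) & G(y))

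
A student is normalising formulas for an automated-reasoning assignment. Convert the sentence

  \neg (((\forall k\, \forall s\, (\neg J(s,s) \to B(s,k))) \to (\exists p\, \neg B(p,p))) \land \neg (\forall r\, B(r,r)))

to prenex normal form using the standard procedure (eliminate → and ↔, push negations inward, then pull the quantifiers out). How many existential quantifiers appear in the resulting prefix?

Eliminate → and ↔ using ¬ and ∨.
  \neg ((\neg (\forall k\, \forall s\, (\neg \neg J(s,s) \lor B(s,k))) \lor (\exists p\, \neg B(p,p))) \land \neg (\forall r\, B(r,r)))
Move each ¬ inward, flipping quantifiers it crosses:
  (\forall k\, \forall s\, (J(s,s) \lor B(s,k))) \land (\forall p\, B(p,p)) \lor (\forall r\, B(r,r))
Extract every quantifier outward, since the variables are now distinct and don't occur free across branches:
  \forall k\, \forall s\, \forall p\, \forall r\, ((J(s,s) \lor B(s,k)) \land B(p,p) \lor B(r,r))
The prefix is \forall k \forall s \forall p \forall r: 4 universal, 0 existential.

0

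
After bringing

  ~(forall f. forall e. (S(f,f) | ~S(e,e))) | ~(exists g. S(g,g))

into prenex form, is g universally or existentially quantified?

universal

Move each ¬ inward, flipping quantifiers it crosses:
  (exists f. exists e. (~S(f,f) & S(e,e))) | (forall g. ~S(g,g))
All bound variables are already distinct, so no renaming is needed.
Extract every quantifier outward, since the variables are now distinct and don't occur free across branches:
  exists f. exists e. forall g. (~S(f,f) & S(e,e) | ~S(g,g))
The quantifier exists g sits under an odd number of negations, so it flips to forall g.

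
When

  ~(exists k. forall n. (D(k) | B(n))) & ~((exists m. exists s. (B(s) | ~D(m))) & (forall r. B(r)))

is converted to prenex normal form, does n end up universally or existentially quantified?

existential

Move each ¬ inward, flipping quantifiers it crosses:
  (forall k. exists n. (~D(k) & ~B(n))) & ((forall m. forall s. (~B(s) & D(m))) | (exists r. ~B(r)))
All bound variables are already distinct, so no renaming is needed.
Pull the quantifiers to the front (each side's bound variable is not free in the other side):
  forall k. exists n. forall m. forall s. exists r. (~D(k) & ~B(n) & (~B(s) & D(m) | ~B(r)))
The quantifier forall n sits under an odd number of negations, so it flips to exists n.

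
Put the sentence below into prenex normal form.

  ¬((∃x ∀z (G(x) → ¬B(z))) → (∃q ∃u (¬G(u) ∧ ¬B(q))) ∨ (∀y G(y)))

Rewrite implications/biconditionals: A → B as ¬A ∨ B.
  ¬(¬(∃x ∀z (¬G(x) ∨ ¬B(z))) ∨ (∃q ∃u (¬G(u) ∧ ¬B(q))) ∨ (∀y G(y)))
Push ¬ through the quantifiers and connectives to reach negation normal form:
  (∃x ∀z (¬G(x) ∨ ¬B(z))) ∧ (∀q ∀u (G(u) ∨ B(q))) ∧ (∃y ¬G(y))
All bound variables are already distinct, so no renaming is needed.
Pull the quantifiers to the front (each side's bound variable is not free in the other side):
  ∃x ∀z ∀q ∀u ∃y ((¬G(x) ∨ ¬B(z)) ∧ (G(u) ∨ B(q)) ∧ ¬G(y))

∃x ∀z ∀q ∀u ∃y ((¬G(x) ∨ ¬B(z)) ∧ (G(u) ∨ B(q)) ∧ ¬G(y))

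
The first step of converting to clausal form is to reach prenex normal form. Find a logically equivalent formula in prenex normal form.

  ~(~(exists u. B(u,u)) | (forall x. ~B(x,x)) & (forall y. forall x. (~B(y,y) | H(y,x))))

Drive negations inward (¬∀x A ≡ ∃x ¬A, ¬∃x A ≡ ∀x ¬A, De Morgan for ∧/∨):
  (exists u. B(u,u)) & ((exists x. B(x,x)) | (exists y. exists x. (B(y,y) & ~H(y,x))))
Give each quantifier a distinct variable: x↦w.
  (exists u. B(u,u)) & ((exists x. B(x,x)) | (exists y. exists w. (B(y,y) & ~H(y,w))))
Extract every quantifier outward, since the variables are now distinct and don't occur free across branches:
  exists u. exists x. exists y. exists w. (B(u,u) & (B(x,x) | B(y,y) & ~H(y,w)))

exists u. exists x. exists y. exists w. (B(u,u) & (B(x,x) | B(y,y) & ~H(y,w)))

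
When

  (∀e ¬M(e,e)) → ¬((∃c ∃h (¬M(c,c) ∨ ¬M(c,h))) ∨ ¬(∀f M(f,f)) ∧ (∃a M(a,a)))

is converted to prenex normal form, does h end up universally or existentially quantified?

universal

Eliminate → and ↔ using ¬ and ∨.
  ¬(∀e ¬M(e,e)) ∨ ¬((∃c ∃h (¬M(c,c) ∨ ¬M(c,h))) ∨ ¬(∀f M(f,f)) ∧ (∃a M(a,a)))
Drive negations inward (¬∀x A ≡ ∃x ¬A, ¬∃x A ≡ ∀x ¬A, De Morgan for ∧/∨):
  (∃e M(e,e)) ∨ (∀c ∀h (M(c,c) ∧ M(c,h))) ∧ ((∀f M(f,f)) ∨ (∀a ¬M(a,a)))
All bound variables are already distinct, so no renaming is needed.
Extract every quantifier outward, since the variables are now distinct and don't occur free across branches:
  ∃e ∀c ∀h ∀f ∀a (M(e,e) ∨ M(c,c) ∧ M(c,h) ∧ (M(f,f) ∨ ¬M(a,a)))
The quantifier ∃h sits under an odd number of negations (counting the antecedent side of each →), so it flips to ∀h.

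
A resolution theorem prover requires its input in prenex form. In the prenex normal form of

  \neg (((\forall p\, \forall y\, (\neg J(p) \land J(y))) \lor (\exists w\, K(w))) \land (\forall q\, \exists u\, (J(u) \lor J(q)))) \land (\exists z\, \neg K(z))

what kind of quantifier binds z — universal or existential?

existential

Move each ¬ inward, flipping quantifiers it crosses:
  ((\exists p\, \exists y\, (J(p) \lor \neg J(y))) \land (\forall w\, \neg K(w)) \lor (\exists q\, \forall u\, (\neg J(u) \land \neg J(q)))) \land (\exists z\, \neg K(z))
All bound variables are already distinct, so no renaming is needed.
Finally move all quantifiers to the prefix:
  \exists p\, \exists y\, \forall w\, \exists q\, \forall u\, \exists z\, (((J(p) \lor \neg J(y)) \land \neg K(w) \lor \neg J(u) \land \neg J(q)) \land \neg K(z))
The quantifier \exists z sits under an even number of negations, so it remains existential.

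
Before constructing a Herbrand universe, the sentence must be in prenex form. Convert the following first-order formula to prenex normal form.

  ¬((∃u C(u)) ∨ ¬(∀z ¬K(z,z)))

∀u ∀z (¬C(u) ∧ ¬K(z,z))

Push ¬ through the quantifiers and connectives to reach negation normal form:
  (∀u ¬C(u)) ∧ (∀z ¬K(z,z))
All bound variables are already distinct, so no renaming is needed.
Finally move all quantifiers to the prefix:
  ∀u ∀z (¬C(u) ∧ ¬K(z,z))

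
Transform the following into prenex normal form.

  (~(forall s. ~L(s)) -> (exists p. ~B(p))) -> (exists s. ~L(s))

First replace A → B with ¬A ∨ B.
  ~(~~(forall s. ~L(s)) | (exists p. ~B(p))) | (exists s. ~L(s))
Move each ¬ inward, flipping quantifiers it crosses:
  (exists s. L(s)) & (forall p. B(p)) | (exists s. ~L(s))
Give each quantifier a distinct variable: s↦r.
  (exists s. L(s)) & (forall p. B(p)) | (exists r. ~L(r))
Finally move all quantifiers to the prefix:
  exists s. forall p. exists r. (L(s) & B(p) | ~L(r))

exists s. forall p. exists r. (L(s) & B(p) | ~L(r))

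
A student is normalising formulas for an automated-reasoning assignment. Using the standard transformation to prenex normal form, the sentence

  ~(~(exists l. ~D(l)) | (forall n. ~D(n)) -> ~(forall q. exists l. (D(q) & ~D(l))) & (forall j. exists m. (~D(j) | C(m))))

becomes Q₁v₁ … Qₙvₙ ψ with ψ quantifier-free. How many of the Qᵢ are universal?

Eliminate → and ↔ using ¬ and ∨.
  ~(~(~(exists l. ~D(l)) | (forall n. ~D(n))) | ~(forall q. exists l. (D(q) & ~D(l))) & (forall j. exists m. (~D(j) | C(m))))
Push ¬ through the quantifiers and connectives to reach negation normal form:
  ((forall l. D(l)) | (forall n. ~D(n))) & ((forall q. exists l. (D(q) & ~D(l))) | (exists j. forall m. (D(j) & ~C(m))))
Rename bound variables to avoid capture: l↦y.
  ((forall l. D(l)) | (forall n. ~D(n))) & ((forall q. exists y. (D(q) & ~D(y))) | (exists j. forall m. (D(j) & ~C(m))))
Pull the quantifiers to the front (each side's bound variable is not free in the other side):
  forall l. forall n. forall q. exists y. exists j. forall m. ((D(l) | ~D(n)) & (D(q) & ~D(y) | D(j) & ~C(m)))
The prefix is forall l forall n forall q exists y exists j forall m: 4 universal, 2 existential.

4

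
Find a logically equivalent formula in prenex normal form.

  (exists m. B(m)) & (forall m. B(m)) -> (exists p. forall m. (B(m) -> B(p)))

forall m. exists y. exists p. forall t. (~B(m) | ~B(y) | ~B(t) | B(p))

First replace A → B with ¬A ∨ B.
  ~((exists m. B(m)) & (forall m. B(m))) | (exists p. forall m. (~B(m) | B(p)))
Drive negations inward (¬∀x A ≡ ∃x ¬A, ¬∃x A ≡ ∀x ¬A, De Morgan for ∧/∨):
  (forall m. ~B(m)) | (exists m. ~B(m)) | (exists p. forall m. (~B(m) | B(p)))
Give each quantifier a distinct variable: m↦y, m↦t.
  (forall m. ~B(m)) | (exists y. ~B(y)) | (exists p. forall t. (~B(t) | B(p)))
Finally move all quantifiers to the prefix:
  forall m. exists y. exists p. forall t. (~B(m) | ~B(y) | ~B(t) | B(p))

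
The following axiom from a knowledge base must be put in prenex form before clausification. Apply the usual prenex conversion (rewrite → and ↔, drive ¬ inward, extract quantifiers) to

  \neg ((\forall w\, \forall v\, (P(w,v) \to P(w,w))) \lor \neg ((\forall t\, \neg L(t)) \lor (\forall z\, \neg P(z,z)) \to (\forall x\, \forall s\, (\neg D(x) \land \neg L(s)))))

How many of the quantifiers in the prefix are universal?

2

First replace A → B with ¬A ∨ B.
  \neg ((\forall w\, \forall v\, (\neg P(w,v) \lor P(w,w))) \lor \neg (\neg ((\forall t\, \neg L(t)) \lor (\forall z\, \neg P(z,z))) \lor (\forall x\, \forall s\, (\neg D(x) \land \neg L(s)))))
Move each ¬ inward, flipping quantifiers it crosses:
  (\exists w\, \exists v\, (P(w,v) \land \neg P(w,w))) \land ((\exists t\, L(t)) \land (\exists z\, P(z,z)) \lor (\forall x\, \forall s\, (\neg D(x) \land \neg L(s))))
All bound variables are already distinct, so no renaming is needed.
Finally move all quantifiers to the prefix:
  \exists w\, \exists v\, \exists t\, \exists z\, \forall x\, \forall s\, (P(w,v) \land \neg P(w,w) \land (L(t) \land P(z,z) \lor \neg D(x) \land \neg L(s)))
The prefix is \exists w \exists v \exists t \exists z \forall x \forall s: 2 universal, 4 existential.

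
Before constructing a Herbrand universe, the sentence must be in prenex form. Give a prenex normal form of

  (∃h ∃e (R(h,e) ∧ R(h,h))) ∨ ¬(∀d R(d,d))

∃h ∃e ∃d (R(h,e) ∧ R(h,h) ∨ ¬R(d,d))

Move each ¬ inward, flipping quantifiers it crosses:
  (∃h ∃e (R(h,e) ∧ R(h,h))) ∨ (∃d ¬R(d,d))
Finally move all quantifiers to the prefix:
  ∃h ∃e ∃d (R(h,e) ∧ R(h,h) ∨ ¬R(d,d))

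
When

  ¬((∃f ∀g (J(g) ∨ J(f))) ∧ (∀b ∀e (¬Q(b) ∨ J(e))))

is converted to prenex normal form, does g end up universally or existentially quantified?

Drive negations inward (¬∀x A ≡ ∃x ¬A, ¬∃x A ≡ ∀x ¬A, De Morgan for ∧/∨):
  (∀f ∃g (¬J(g) ∧ ¬J(f))) ∨ (∃b ∃e (Q(b) ∧ ¬J(e)))
All bound variables are already distinct, so no renaming is needed.
Extract every quantifier outward, since the variables are now distinct and don't occur free across branches:
  ∀f ∃g ∃b ∃e (¬J(g) ∧ ¬J(f) ∨ Q(b) ∧ ¬J(e))
The quantifier ∀g sits under an odd number of negations, so it flips to ∃g.

existential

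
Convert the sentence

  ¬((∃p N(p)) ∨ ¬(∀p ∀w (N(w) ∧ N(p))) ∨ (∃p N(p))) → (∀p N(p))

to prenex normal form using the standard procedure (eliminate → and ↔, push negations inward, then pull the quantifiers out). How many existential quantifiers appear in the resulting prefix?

Eliminate → and ↔ using ¬ and ∨.
  ¬¬((∃p N(p)) ∨ ¬(∀p ∀w (N(w) ∧ N(p))) ∨ (∃p N(p))) ∨ (∀p N(p))
Move each ¬ inward, flipping quantifiers it crosses:
  (∃p N(p)) ∨ (∃p ∃w (¬N(w) ∨ ¬N(p))) ∨ (∃p N(p)) ∨ (∀p N(p))
Rename bound variables to avoid capture: p↦z, p↦c, p↦v1.
  (∃p N(p)) ∨ (∃z ∃w (¬N(w) ∨ ¬N(z))) ∨ (∃c N(c)) ∨ (∀v1 N(v1))
Finally move all quantifiers to the prefix:
  ∃p ∃z ∃w ∃c ∀v1 (N(p) ∨ ¬N(w) ∨ ¬N(z) ∨ N(c) ∨ N(v1))
The prefix is ∃p ∃z ∃w ∃c ∀v1: 1 universal, 4 existential.

4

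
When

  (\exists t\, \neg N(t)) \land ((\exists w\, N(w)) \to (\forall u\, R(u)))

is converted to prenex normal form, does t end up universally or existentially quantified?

Rewrite implications/biconditionals: A → B as ¬A ∨ B.
  (\exists t\, \neg N(t)) \land (\neg (\exists w\, N(w)) \lor (\forall u\, R(u)))
Drive negations inward (¬∀x A ≡ ∃x ¬A, ¬∃x A ≡ ∀x ¬A, De Morgan for ∧/∨):
  (\exists t\, \neg N(t)) \land ((\forall w\, \neg N(w)) \lor (\forall u\, R(u)))
Pull the quantifiers to the front (each side's bound variable is not free in the other side):
  \exists t\, \forall w\, \forall u\, (\neg N(t) \land (\neg N(w) \lor R(u)))
The quantifier \exists t sits under an even number of negations (counting the antecedent side of each →), so it remains existential.

existential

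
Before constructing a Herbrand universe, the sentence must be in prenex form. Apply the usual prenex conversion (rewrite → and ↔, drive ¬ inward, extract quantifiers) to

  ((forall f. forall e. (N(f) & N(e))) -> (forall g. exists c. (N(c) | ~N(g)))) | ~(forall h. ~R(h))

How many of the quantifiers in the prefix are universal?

First replace A → B with ¬A ∨ B.
  ~(forall f. forall e. (N(f) & N(e))) | (forall g. exists c. (N(c) | ~N(g))) | ~(forall h. ~R(h))
Drive negations inward (¬∀x A ≡ ∃x ¬A, ¬∃x A ≡ ∀x ¬A, De Morgan for ∧/∨):
  (exists f. exists e. (~N(f) | ~N(e))) | (forall g. exists c. (N(c) | ~N(g))) | (exists h. R(h))
Pull the quantifiers to the front (each side's bound variable is not free in the other side):
  exists f. exists e. forall g. exists c. exists h. (~N(f) | ~N(e) | N(c) | ~N(g) | R(h))
The prefix is exists f exists e forall g exists c exists h: 1 universal, 4 existential.

1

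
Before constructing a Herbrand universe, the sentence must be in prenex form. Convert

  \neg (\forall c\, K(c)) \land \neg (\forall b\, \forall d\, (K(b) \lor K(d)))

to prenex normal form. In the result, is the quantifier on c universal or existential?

existential

Push ¬ through the quantifiers and connectives to reach negation normal form:
  (\exists c\, \neg K(c)) \land (\exists b\, \exists d\, (\neg K(b) \land \neg K(d)))
Pull the quantifiers to the front (each side's bound variable is not free in the other side):
  \exists c\, \exists b\, \exists d\, (\neg K(c) \land \neg K(b) \land \neg K(d))
The quantifier \forall c sits under an odd number of negations, so it flips to \exists c.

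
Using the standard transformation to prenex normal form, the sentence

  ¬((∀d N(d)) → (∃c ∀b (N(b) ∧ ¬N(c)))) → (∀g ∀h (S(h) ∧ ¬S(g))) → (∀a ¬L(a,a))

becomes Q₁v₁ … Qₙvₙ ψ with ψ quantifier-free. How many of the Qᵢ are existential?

4

First replace A → B with ¬A ∨ B.
  ¬¬(¬(∀d N(d)) ∨ (∃c ∀b (N(b) ∧ ¬N(c)))) ∨ ¬(∀g ∀h (S(h) ∧ ¬S(g))) ∨ (∀a ¬L(a,a))
Move each ¬ inward, flipping quantifiers it crosses:
  (∃d ¬N(d)) ∨ (∃c ∀b (N(b) ∧ ¬N(c))) ∨ (∃g ∃h (¬S(h) ∨ S(g))) ∨ (∀a ¬L(a,a))
Pull the quantifiers to the front (each side's bound variable is not free in the other side):
  ∃d ∃c ∀b ∃g ∃h ∀a (¬N(d) ∨ N(b) ∧ ¬N(c) ∨ ¬S(h) ∨ S(g) ∨ ¬L(a,a))
The prefix is ∃d ∃c ∀b ∃g ∃h ∀a: 2 universal, 4 existential.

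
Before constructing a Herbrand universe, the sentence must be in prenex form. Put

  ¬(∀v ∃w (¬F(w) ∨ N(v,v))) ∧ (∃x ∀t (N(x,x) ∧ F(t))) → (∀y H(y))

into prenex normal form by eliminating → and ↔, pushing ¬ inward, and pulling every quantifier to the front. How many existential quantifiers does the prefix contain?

Eliminate → and ↔ using ¬ and ∨.
  ¬(¬(∀v ∃w (¬F(w) ∨ N(v,v))) ∧ (∃x ∀t (N(x,x) ∧ F(t)))) ∨ (∀y H(y))
Drive negations inward (¬∀x A ≡ ∃x ¬A, ¬∃x A ≡ ∀x ¬A, De Morgan for ∧/∨):
  (∀v ∃w (¬F(w) ∨ N(v,v))) ∨ (∀x ∃t (¬N(x,x) ∨ ¬F(t))) ∨ (∀y H(y))
Extract every quantifier outward, since the variables are now distinct and don't occur free across branches:
  ∀v ∃w ∀x ∃t ∀y (¬F(w) ∨ N(v,v) ∨ ¬N(x,x) ∨ ¬F(t) ∨ H(y))
The prefix is ∀v ∃w ∀x ∃t ∀y: 3 universal, 2 existential.

2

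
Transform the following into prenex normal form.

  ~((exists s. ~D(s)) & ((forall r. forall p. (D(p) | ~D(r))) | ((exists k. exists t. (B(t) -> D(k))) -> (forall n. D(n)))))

forall s. exists r. exists p. exists k. exists t. exists n. (D(s) | ~D(p) & D(r) & (~B(t) | D(k)) & ~D(n))

Rewrite implications/biconditionals: A → B as ¬A ∨ B.
  ~((exists s. ~D(s)) & ((forall r. forall p. (D(p) | ~D(r))) | ~(exists k. exists t. (~B(t) | D(k))) | (forall n. D(n))))
Move each ¬ inward, flipping quantifiers it crosses:
  (forall s. D(s)) | (exists r. exists p. (~D(p) & D(r))) & (exists k. exists t. (~B(t) | D(k))) & (exists n. ~D(n))
Pull the quantifiers to the front (each side's bound variable is not free in the other side):
  forall s. exists r. exists p. exists k. exists t. exists n. (D(s) | ~D(p) & D(r) & (~B(t) | D(k)) & ~D(n))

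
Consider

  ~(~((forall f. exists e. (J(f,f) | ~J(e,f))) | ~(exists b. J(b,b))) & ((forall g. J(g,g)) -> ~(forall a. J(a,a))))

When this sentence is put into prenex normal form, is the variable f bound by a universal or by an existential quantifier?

Rewrite implications/biconditionals: A → B as ¬A ∨ B.
  ~(~((forall f. exists e. (J(f,f) | ~J(e,f))) | ~(exists b. J(b,b))) & (~(forall g. J(g,g)) | ~(forall a. J(a,a))))
Move each ¬ inward, flipping quantifiers it crosses:
  (forall f. exists e. (J(f,f) | ~J(e,f))) | (forall b. ~J(b,b)) | (forall g. J(g,g)) & (forall a. J(a,a))
All bound variables are already distinct, so no renaming is needed.
Extract every quantifier outward, since the variables are now distinct and don't occur free across branches:
  forall f. exists e. forall b. forall g. forall a. (J(f,f) | ~J(e,f) | ~J(b,b) | J(g,g) & J(a,a))
The quantifier forall f sits under an even number of negations (counting the antecedent side of each →), so it remains universal.

universal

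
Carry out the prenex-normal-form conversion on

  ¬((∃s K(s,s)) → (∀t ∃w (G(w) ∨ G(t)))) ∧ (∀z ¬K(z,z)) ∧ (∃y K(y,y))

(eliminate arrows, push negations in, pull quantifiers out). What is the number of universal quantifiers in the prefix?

2

First replace A → B with ¬A ∨ B.
  ¬(¬(∃s K(s,s)) ∨ (∀t ∃w (G(w) ∨ G(t)))) ∧ (∀z ¬K(z,z)) ∧ (∃y K(y,y))
Push ¬ through the quantifiers and connectives to reach negation normal form:
  (∃s K(s,s)) ∧ (∃t ∀w (¬G(w) ∧ ¬G(t))) ∧ (∀z ¬K(z,z)) ∧ (∃y K(y,y))
Pull the quantifiers to the front (each side's bound variable is not free in the other side):
  ∃s ∃t ∀w ∀z ∃y (K(s,s) ∧ ¬G(w) ∧ ¬G(t) ∧ ¬K(z,z) ∧ K(y,y))
The prefix is ∃s ∃t ∀w ∀z ∃y: 2 universal, 3 existential.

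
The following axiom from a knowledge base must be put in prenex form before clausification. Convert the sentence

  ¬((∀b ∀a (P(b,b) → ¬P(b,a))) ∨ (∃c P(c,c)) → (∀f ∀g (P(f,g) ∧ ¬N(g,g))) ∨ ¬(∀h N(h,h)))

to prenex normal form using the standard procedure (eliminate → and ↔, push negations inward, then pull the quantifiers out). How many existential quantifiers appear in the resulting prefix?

Rewrite implications/biconditionals: A → B as ¬A ∨ B.
  ¬(¬((∀b ∀a (¬P(b,b) ∨ ¬P(b,a))) ∨ (∃c P(c,c))) ∨ (∀f ∀g (P(f,g) ∧ ¬N(g,g))) ∨ ¬(∀h N(h,h)))
Push ¬ through the quantifiers and connectives to reach negation normal form:
  ((∀b ∀a (¬P(b,b) ∨ ¬P(b,a))) ∨ (∃c P(c,c))) ∧ (∃f ∃g (¬P(f,g) ∨ N(g,g))) ∧ (∀h N(h,h))
Pull the quantifiers to the front (each side's bound variable is not free in the other side):
  ∀b ∀a ∃c ∃f ∃g ∀h ((¬P(b,b) ∨ ¬P(b,a) ∨ P(c,c)) ∧ (¬P(f,g) ∨ N(g,g)) ∧ N(h,h))
The prefix is ∀b ∀a ∃c ∃f ∃g ∀h: 3 universal, 3 existential.

3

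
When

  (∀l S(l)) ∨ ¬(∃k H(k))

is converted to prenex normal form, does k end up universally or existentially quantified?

Drive negations inward (¬∀x A ≡ ∃x ¬A, ¬∃x A ≡ ∀x ¬A, De Morgan for ∧/∨):
  (∀l S(l)) ∨ (∀k ¬H(k))
Finally move all quantifiers to the prefix:
  ∀l ∀k (S(l) ∨ ¬H(k))
The quantifier ∃k sits under an odd number of negations, so it flips to ∀k.

universal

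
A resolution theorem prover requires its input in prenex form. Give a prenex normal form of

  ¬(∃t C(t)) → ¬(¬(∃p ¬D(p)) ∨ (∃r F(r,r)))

Rewrite implications/biconditionals: A → B as ¬A ∨ B.
  ¬¬(∃t C(t)) ∨ ¬(¬(∃p ¬D(p)) ∨ (∃r F(r,r)))
Push ¬ through the quantifiers and connectives to reach negation normal form:
  (∃t C(t)) ∨ (∃p ¬D(p)) ∧ (∀r ¬F(r,r))
All bound variables are already distinct, so no renaming is needed.
Finally move all quantifiers to the prefix:
  ∃t ∃p ∀r (C(t) ∨ ¬D(p) ∧ ¬F(r,r))

∃t ∃p ∀r (C(t) ∨ ¬D(p) ∧ ¬F(r,r))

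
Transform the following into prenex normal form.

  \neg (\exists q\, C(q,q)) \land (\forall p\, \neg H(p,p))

\forall q\, \forall p\, (\neg C(q,q) \land \neg H(p,p))

Push ¬ through the quantifiers and connectives to reach negation normal form:
  (\forall q\, \neg C(q,q)) \land (\forall p\, \neg H(p,p))
All bound variables are already distinct, so no renaming is needed.
Pull the quantifiers to the front (each side's bound variable is not free in the other side):
  \forall q\, \forall p\, (\neg C(q,q) \land \neg H(p,p))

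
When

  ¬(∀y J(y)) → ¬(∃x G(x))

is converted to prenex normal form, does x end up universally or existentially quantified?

First replace A → B with ¬A ∨ B.
  ¬¬(∀y J(y)) ∨ ¬(∃x G(x))
Push ¬ through the quantifiers and connectives to reach negation normal form:
  (∀y J(y)) ∨ (∀x ¬G(x))
Extract every quantifier outward, since the variables are now distinct and don't occur free across branches:
  ∀y ∀x (J(y) ∨ ¬G(x))
The quantifier ∃x sits under an odd number of negations (counting the antecedent side of each →), so it flips to ∀x.

universal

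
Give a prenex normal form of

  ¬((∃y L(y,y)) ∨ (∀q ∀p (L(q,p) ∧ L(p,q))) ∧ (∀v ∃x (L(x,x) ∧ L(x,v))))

∀y ∃q ∃p ∃v ∀x (¬L(y,y) ∧ (¬L(q,p) ∨ ¬L(p,q) ∨ ¬L(x,x) ∨ ¬L(x,v)))

Push ¬ through the quantifiers and connectives to reach negation normal form:
  (∀y ¬L(y,y)) ∧ ((∃q ∃p (¬L(q,p) ∨ ¬L(p,q))) ∨ (∃v ∀x (¬L(x,x) ∨ ¬L(x,v))))
All bound variables are already distinct, so no renaming is needed.
Extract every quantifier outward, since the variables are now distinct and don't occur free across branches:
  ∀y ∃q ∃p ∃v ∀x (¬L(y,y) ∧ (¬L(q,p) ∨ ¬L(p,q) ∨ ¬L(x,x) ∨ ¬L(x,v)))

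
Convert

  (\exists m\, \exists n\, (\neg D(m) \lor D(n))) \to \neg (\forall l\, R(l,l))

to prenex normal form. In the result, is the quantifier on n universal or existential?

universal

First replace A → B with ¬A ∨ B.
  \neg (\exists m\, \exists n\, (\neg D(m) \lor D(n))) \lor \neg (\forall l\, R(l,l))
Drive negations inward (¬∀x A ≡ ∃x ¬A, ¬∃x A ≡ ∀x ¬A, De Morgan for ∧/∨):
  (\forall m\, \forall n\, (D(m) \land \neg D(n))) \lor (\exists l\, \neg R(l,l))
All bound variables are already distinct, so no renaming is needed.
Finally move all quantifiers to the prefix:
  \forall m\, \forall n\, \exists l\, (D(m) \land \neg D(n) \lor \neg R(l,l))
The quantifier \exists n sits under an odd number of negations (counting the antecedent side of each →), so it flips to \forall n.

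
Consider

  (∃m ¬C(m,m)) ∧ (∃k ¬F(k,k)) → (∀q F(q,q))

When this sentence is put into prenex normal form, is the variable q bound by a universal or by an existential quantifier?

universal

Eliminate → and ↔ using ¬ and ∨.
  ¬((∃m ¬C(m,m)) ∧ (∃k ¬F(k,k))) ∨ (∀q F(q,q))
Drive negations inward (¬∀x A ≡ ∃x ¬A, ¬∃x A ≡ ∀x ¬A, De Morgan for ∧/∨):
  (∀m C(m,m)) ∨ (∀k F(k,k)) ∨ (∀q F(q,q))
All bound variables are already distinct, so no renaming is needed.
Extract every quantifier outward, since the variables are now distinct and don't occur free across branches:
  ∀m ∀k ∀q (C(m,m) ∨ F(k,k) ∨ F(q,q))
The quantifier ∀q sits under an even number of negations (counting the antecedent side of each →), so it remains universal.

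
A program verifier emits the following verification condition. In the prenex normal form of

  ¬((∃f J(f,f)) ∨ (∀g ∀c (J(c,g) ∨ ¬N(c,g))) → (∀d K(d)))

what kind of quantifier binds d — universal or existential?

existential

Rewrite implications/biconditionals: A → B as ¬A ∨ B.
  ¬(¬((∃f J(f,f)) ∨ (∀g ∀c (J(c,g) ∨ ¬N(c,g)))) ∨ (∀d K(d)))
Move each ¬ inward, flipping quantifiers it crosses:
  ((∃f J(f,f)) ∨ (∀g ∀c (J(c,g) ∨ ¬N(c,g)))) ∧ (∃d ¬K(d))
Pull the quantifiers to the front (each side's bound variable is not free in the other side):
  ∃f ∀g ∀c ∃d ((J(f,f) ∨ J(c,g) ∨ ¬N(c,g)) ∧ ¬K(d))
The quantifier ∀d sits under an odd number of negations (counting the antecedent side of each →), so it flips to ∃d.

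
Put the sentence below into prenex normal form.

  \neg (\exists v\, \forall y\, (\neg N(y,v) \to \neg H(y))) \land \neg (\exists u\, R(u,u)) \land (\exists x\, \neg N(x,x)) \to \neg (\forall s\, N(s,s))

Rewrite implications/biconditionals: A → B as ¬A ∨ B.
  \neg (\neg (\exists v\, \forall y\, (\neg \neg N(y,v) \lor \neg H(y))) \land \neg (\exists u\, R(u,u)) \land (\exists x\, \neg N(x,x))) \lor \neg (\forall s\, N(s,s))
Drive negations inward (¬∀x A ≡ ∃x ¬A, ¬∃x A ≡ ∀x ¬A, De Morgan for ∧/∨):
  (\exists v\, \forall y\, (N(y,v) \lor \neg H(y))) \lor (\exists u\, R(u,u)) \lor (\forall x\, N(x,x)) \lor (\exists s\, \neg N(s,s))
All bound variables are already distinct, so no renaming is needed.
Extract every quantifier outward, since the variables are now distinct and don't occur free across branches:
  \exists v\, \forall y\, \exists u\, \forall x\, \exists s\, (N(y,v) \lor \neg H(y) \lor R(u,u) \lor N(x,x) \lor \neg N(s,s))

\exists v\, \forall y\, \exists u\, \forall x\, \exists s\, (N(y,v) \lor \neg H(y) \lor R(u,u) \lor N(x,x) \lor \neg N(s,s))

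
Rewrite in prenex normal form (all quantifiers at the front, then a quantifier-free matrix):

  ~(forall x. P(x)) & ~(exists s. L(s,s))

Move each ¬ inward, flipping quantifiers it crosses:
  (exists x. ~P(x)) & (forall s. ~L(s,s))
All bound variables are already distinct, so no renaming is needed.
Finally move all quantifiers to the prefix:
  exists x. forall s. (~P(x) & ~L(s,s))

exists x. forall s. (~P(x) & ~L(s,s))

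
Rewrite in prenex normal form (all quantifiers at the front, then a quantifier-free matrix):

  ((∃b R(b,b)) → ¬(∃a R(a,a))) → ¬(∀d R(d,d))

∃b ∃a ∃d (R(b,b) ∧ R(a,a) ∨ ¬R(d,d))

Eliminate → and ↔ using ¬ and ∨.
  ¬(¬(∃b R(b,b)) ∨ ¬(∃a R(a,a))) ∨ ¬(∀d R(d,d))
Drive negations inward (¬∀x A ≡ ∃x ¬A, ¬∃x A ≡ ∀x ¬A, De Morgan for ∧/∨):
  (∃b R(b,b)) ∧ (∃a R(a,a)) ∨ (∃d ¬R(d,d))
All bound variables are already distinct, so no renaming is needed.
Extract every quantifier outward, since the variables are now distinct and don't occur free across branches:
  ∃b ∃a ∃d (R(b,b) ∧ R(a,a) ∨ ¬R(d,d))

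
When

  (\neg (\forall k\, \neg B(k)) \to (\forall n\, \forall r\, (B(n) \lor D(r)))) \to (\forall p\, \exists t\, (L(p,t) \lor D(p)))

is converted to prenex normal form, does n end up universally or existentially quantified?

existential

Eliminate → and ↔ using ¬ and ∨.
  \neg (\neg \neg (\forall k\, \neg B(k)) \lor (\forall n\, \forall r\, (B(n) \lor D(r)))) \lor (\forall p\, \exists t\, (L(p,t) \lor D(p)))
Drive negations inward (¬∀x A ≡ ∃x ¬A, ¬∃x A ≡ ∀x ¬A, De Morgan for ∧/∨):
  (\exists k\, B(k)) \land (\exists n\, \exists r\, (\neg B(n) \land \neg D(r))) \lor (\forall p\, \exists t\, (L(p,t) \lor D(p)))
All bound variables are already distinct, so no renaming is needed.
Finally move all quantifiers to the prefix:
  \exists k\, \exists n\, \exists r\, \forall p\, \exists t\, (B(k) \land \neg B(n) \land \neg D(r) \lor L(p,t) \lor D(p))
The quantifier \forall n sits under an odd number of negations (counting the antecedent side of each →), so it flips to \exists n.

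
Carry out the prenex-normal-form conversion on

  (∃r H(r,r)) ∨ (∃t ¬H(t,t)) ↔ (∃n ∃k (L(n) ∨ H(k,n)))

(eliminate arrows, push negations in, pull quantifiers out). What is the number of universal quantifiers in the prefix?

First replace A → B with ¬A ∨ B; A ↔ B as (¬A ∨ B) ∧ (¬B ∨ A).
  (¬((∃r H(r,r)) ∨ (∃t ¬H(t,t))) ∨ (∃n ∃k (L(n) ∨ H(k,n)))) ∧ (¬(∃n ∃k (L(n) ∨ H(k,n))) ∨ (∃r H(r,r)) ∨ (∃t ¬H(t,t)))
Push ¬ through the quantifiers and connectives to reach negation normal form:
  ((∀r ¬H(r,r)) ∧ (∀t H(t,t)) ∨ (∃n ∃k (L(n) ∨ H(k,n)))) ∧ ((∀n ∀k (¬L(n) ∧ ¬H(k,n))) ∨ (∃r H(r,r)) ∨ (∃t ¬H(t,t)))
Rename bound variables to avoid capture: n↦u1, k↦w, r↦p, t↦x.
  ((∀r ¬H(r,r)) ∧ (∀t H(t,t)) ∨ (∃n ∃k (L(n) ∨ H(k,n)))) ∧ ((∀u1 ∀w (¬L(u1) ∧ ¬H(w,u1))) ∨ (∃p H(p,p)) ∨ (∃x ¬H(x,x)))
Extract every quantifier outward, since the variables are now distinct and don't occur free across branches:
  ∀r ∀t ∃n ∃k ∀u1 ∀w ∃p ∃x ((¬H(r,r) ∧ H(t,t) ∨ L(n) ∨ H(k,n)) ∧ (¬L(u1) ∧ ¬H(w,u1) ∨ H(p,p) ∨ ¬H(x,x)))
The prefix is ∀r ∀t ∃n ∃k ∀u1 ∀w ∃p ∃x: 4 universal, 4 existential.

4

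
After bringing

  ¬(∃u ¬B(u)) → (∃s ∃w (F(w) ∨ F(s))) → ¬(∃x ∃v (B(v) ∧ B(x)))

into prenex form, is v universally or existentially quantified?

universal

Eliminate → and ↔ using ¬ and ∨.
  ¬¬(∃u ¬B(u)) ∨ ¬(∃s ∃w (F(w) ∨ F(s))) ∨ ¬(∃x ∃v (B(v) ∧ B(x)))
Push ¬ through the quantifiers and connectives to reach negation normal form:
  (∃u ¬B(u)) ∨ (∀s ∀w (¬F(w) ∧ ¬F(s))) ∨ (∀x ∀v (¬B(v) ∨ ¬B(x)))
All bound variables are already distinct, so no renaming is needed.
Pull the quantifiers to the front (each side's bound variable is not free in the other side):
  ∃u ∀s ∀w ∀x ∀v (¬B(u) ∨ ¬F(w) ∧ ¬F(s) ∨ ¬B(v) ∨ ¬B(x))
The quantifier ∃v sits under an odd number of negations (counting the antecedent side of each →), so it flips to ∀v.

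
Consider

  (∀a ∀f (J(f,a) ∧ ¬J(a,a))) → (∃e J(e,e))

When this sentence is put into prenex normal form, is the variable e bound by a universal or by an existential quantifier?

existential

First replace A → B with ¬A ∨ B.
  ¬(∀a ∀f (J(f,a) ∧ ¬J(a,a))) ∨ (∃e J(e,e))
Move each ¬ inward, flipping quantifiers it crosses:
  (∃a ∃f (¬J(f,a) ∨ J(a,a))) ∨ (∃e J(e,e))
All bound variables are already distinct, so no renaming is needed.
Extract every quantifier outward, since the variables are now distinct and don't occur free across branches:
  ∃a ∃f ∃e (¬J(f,a) ∨ J(a,a) ∨ J(e,e))
The quantifier ∃e sits under an even number of negations (counting the antecedent side of each →), so it remains existential.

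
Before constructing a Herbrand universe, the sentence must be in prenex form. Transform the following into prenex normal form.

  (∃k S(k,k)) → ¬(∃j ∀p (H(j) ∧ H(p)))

Rewrite implications/biconditionals: A → B as ¬A ∨ B.
  ¬(∃k S(k,k)) ∨ ¬(∃j ∀p (H(j) ∧ H(p)))
Drive negations inward (¬∀x A ≡ ∃x ¬A, ¬∃x A ≡ ∀x ¬A, De Morgan for ∧/∨):
  (∀k ¬S(k,k)) ∨ (∀j ∃p (¬H(j) ∨ ¬H(p)))
All bound variables are already distinct, so no renaming is needed.
Extract every quantifier outward, since the variables are now distinct and don't occur free across branches:
  ∀k ∀j ∃p (¬S(k,k) ∨ ¬H(j) ∨ ¬H(p))

∀k ∀j ∃p (¬S(k,k) ∨ ¬H(j) ∨ ¬H(p))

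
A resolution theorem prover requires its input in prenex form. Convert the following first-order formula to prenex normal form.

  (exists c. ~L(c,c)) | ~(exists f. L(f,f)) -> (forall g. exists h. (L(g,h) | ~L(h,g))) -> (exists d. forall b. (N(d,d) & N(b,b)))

forall c. exists f. exists g. forall h. exists d. forall b. (L(c,c) & L(f,f) | ~L(g,h) & L(h,g) | N(d,d) & N(b,b))

Eliminate → and ↔ using ¬ and ∨.
  ~((exists c. ~L(c,c)) | ~(exists f. L(f,f))) | ~(forall g. exists h. (L(g,h) | ~L(h,g))) | (exists d. forall b. (N(d,d) & N(b,b)))
Push ¬ through the quantifiers and connectives to reach negation normal form:
  (forall c. L(c,c)) & (exists f. L(f,f)) | (exists g. forall h. (~L(g,h) & L(h,g))) | (exists d. forall b. (N(d,d) & N(b,b)))
Pull the quantifiers to the front (each side's bound variable is not free in the other side):
  forall c. exists f. exists g. forall h. exists d. forall b. (L(c,c) & L(f,f) | ~L(g,h) & L(h,g) | N(d,d) & N(b,b))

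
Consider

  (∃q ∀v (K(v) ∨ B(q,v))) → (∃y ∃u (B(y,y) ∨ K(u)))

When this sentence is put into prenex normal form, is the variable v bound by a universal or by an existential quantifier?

existential

Eliminate → and ↔ using ¬ and ∨.
  ¬(∃q ∀v (K(v) ∨ B(q,v))) ∨ (∃y ∃u (B(y,y) ∨ K(u)))
Move each ¬ inward, flipping quantifiers it crosses:
  (∀q ∃v (¬K(v) ∧ ¬B(q,v))) ∨ (∃y ∃u (B(y,y) ∨ K(u)))
Finally move all quantifiers to the prefix:
  ∀q ∃v ∃y ∃u (¬K(v) ∧ ¬B(q,v) ∨ B(y,y) ∨ K(u))
The quantifier ∀v sits under an odd number of negations (counting the antecedent side of each →), so it flips to ∃v.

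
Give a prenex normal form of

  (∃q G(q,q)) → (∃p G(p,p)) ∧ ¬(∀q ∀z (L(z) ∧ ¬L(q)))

Rewrite implications/biconditionals: A → B as ¬A ∨ B.
  ¬(∃q G(q,q)) ∨ (∃p G(p,p)) ∧ ¬(∀q ∀z (L(z) ∧ ¬L(q)))
Drive negations inward (¬∀x A ≡ ∃x ¬A, ¬∃x A ≡ ∀x ¬A, De Morgan for ∧/∨):
  (∀q ¬G(q,q)) ∨ (∃p G(p,p)) ∧ (∃q ∃z (¬L(z) ∨ L(q)))
Standardize variables apart so no two quantifiers bind the same name: q↦s.
  (∀q ¬G(q,q)) ∨ (∃p G(p,p)) ∧ (∃s ∃z (¬L(z) ∨ L(s)))
Extract every quantifier outward, since the variables are now distinct and don't occur free across branches:
  ∀q ∃p ∃s ∃z (¬G(q,q) ∨ G(p,p) ∧ (¬L(z) ∨ L(s)))

∀q ∃p ∃s ∃z (¬G(q,q) ∨ G(p,p) ∧ (¬L(z) ∨ L(s)))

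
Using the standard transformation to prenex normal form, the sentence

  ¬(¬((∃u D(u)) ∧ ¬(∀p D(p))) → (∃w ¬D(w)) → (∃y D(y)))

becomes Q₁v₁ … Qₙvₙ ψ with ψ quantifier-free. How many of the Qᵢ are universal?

Rewrite implications/biconditionals: A → B as ¬A ∨ B.
  ¬(¬¬((∃u D(u)) ∧ ¬(∀p D(p))) ∨ ¬(∃w ¬D(w)) ∨ (∃y D(y)))
Move each ¬ inward, flipping quantifiers it crosses:
  ((∀u ¬D(u)) ∨ (∀p D(p))) ∧ (∃w ¬D(w)) ∧ (∀y ¬D(y))
All bound variables are already distinct, so no renaming is needed.
Pull the quantifiers to the front (each side's bound variable is not free in the other side):
  ∀u ∀p ∃w ∀y ((¬D(u) ∨ D(p)) ∧ ¬D(w) ∧ ¬D(y))
The prefix is ∀u ∀p ∃w ∀y: 3 universal, 1 existential.

3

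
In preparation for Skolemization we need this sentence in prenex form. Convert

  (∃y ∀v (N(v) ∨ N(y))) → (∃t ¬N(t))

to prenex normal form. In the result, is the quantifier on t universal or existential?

existential

Rewrite implications/biconditionals: A → B as ¬A ∨ B.
  ¬(∃y ∀v (N(v) ∨ N(y))) ∨ (∃t ¬N(t))
Push ¬ through the quantifiers and connectives to reach negation normal form:
  (∀y ∃v (¬N(v) ∧ ¬N(y))) ∨ (∃t ¬N(t))
All bound variables are already distinct, so no renaming is needed.
Pull the quantifiers to the front (each side's bound variable is not free in the other side):
  ∀y ∃v ∃t (¬N(v) ∧ ¬N(y) ∨ ¬N(t))
The quantifier ∃t sits under an even number of negations (counting the antecedent side of each →), so it remains existential.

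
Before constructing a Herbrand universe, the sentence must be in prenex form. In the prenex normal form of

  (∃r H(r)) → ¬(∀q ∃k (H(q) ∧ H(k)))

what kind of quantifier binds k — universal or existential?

Eliminate → and ↔ using ¬ and ∨.
  ¬(∃r H(r)) ∨ ¬(∀q ∃k (H(q) ∧ H(k)))
Push ¬ through the quantifiers and connectives to reach negation normal form:
  (∀r ¬H(r)) ∨ (∃q ∀k (¬H(q) ∨ ¬H(k)))
All bound variables are already distinct, so no renaming is needed.
Pull the quantifiers to the front (each side's bound variable is not free in the other side):
  ∀r ∃q ∀k (¬H(r) ∨ ¬H(q) ∨ ¬H(k))
The quantifier ∃k sits under an odd number of negations (counting the antecedent side of each →), so it flips to ∀k.

universal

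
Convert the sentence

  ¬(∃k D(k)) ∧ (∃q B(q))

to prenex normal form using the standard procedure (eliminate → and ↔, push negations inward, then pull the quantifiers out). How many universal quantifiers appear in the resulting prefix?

1

Drive negations inward (¬∀x A ≡ ∃x ¬A, ¬∃x A ≡ ∀x ¬A, De Morgan for ∧/∨):
  (∀k ¬D(k)) ∧ (∃q B(q))
Extract every quantifier outward, since the variables are now distinct and don't occur free across branches:
  ∀k ∃q (¬D(k) ∧ B(q))
The prefix is ∀k ∃q: 1 universal, 1 existential.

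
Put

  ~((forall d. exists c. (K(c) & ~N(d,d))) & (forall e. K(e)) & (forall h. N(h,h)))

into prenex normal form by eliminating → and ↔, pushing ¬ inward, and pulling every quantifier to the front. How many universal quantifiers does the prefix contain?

1

Push ¬ through the quantifiers and connectives to reach negation normal form:
  (exists d. forall c. (~K(c) | N(d,d))) | (exists e. ~K(e)) | (exists h. ~N(h,h))
All bound variables are already distinct, so no renaming is needed.
Extract every quantifier outward, since the variables are now distinct and don't occur free across branches:
  exists d. forall c. exists e. exists h. (~K(c) | N(d,d) | ~K(e) | ~N(h,h))
The prefix is exists d forall c exists e exists h: 1 universal, 3 existential.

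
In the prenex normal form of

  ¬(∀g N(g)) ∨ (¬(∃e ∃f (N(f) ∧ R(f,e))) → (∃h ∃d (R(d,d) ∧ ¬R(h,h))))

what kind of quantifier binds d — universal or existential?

existential

Rewrite implications/biconditionals: A → B as ¬A ∨ B.
  ¬(∀g N(g)) ∨ ¬¬(∃e ∃f (N(f) ∧ R(f,e))) ∨ (∃h ∃d (R(d,d) ∧ ¬R(h,h)))
Drive negations inward (¬∀x A ≡ ∃x ¬A, ¬∃x A ≡ ∀x ¬A, De Morgan for ∧/∨):
  (∃g ¬N(g)) ∨ (∃e ∃f (N(f) ∧ R(f,e))) ∨ (∃h ∃d (R(d,d) ∧ ¬R(h,h)))
All bound variables are already distinct, so no renaming is needed.
Extract every quantifier outward, since the variables are now distinct and don't occur free across branches:
  ∃g ∃e ∃f ∃h ∃d (¬N(g) ∨ N(f) ∧ R(f,e) ∨ R(d,d) ∧ ¬R(h,h))
The quantifier ∃d sits under an even number of negations (counting the antecedent side of each →), so it remains existential.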